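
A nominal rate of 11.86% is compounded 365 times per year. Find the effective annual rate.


Formula: EAR = (1 + r/m)^m - 1
Period rate: r/m = 0.1186 / 365 = 0.000325
Compounding: (1 + 0.000325)^365 = 1.125898
EAR = 1.125898 - 1 = 0.125898

0.125898


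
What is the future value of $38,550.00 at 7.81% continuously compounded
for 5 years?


Formula: FV = P * e^(r*t)
Exponent: r*t = 0.0781 * 5 = 0.3905
e^(0.3905) = 1.477719
FV = $38,550.00 * 1.477719 = $56,966.09

$56,966.09


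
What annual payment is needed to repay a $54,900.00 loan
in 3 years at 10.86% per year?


Formula: PMT = PV * r / (1 - (1+r)^(-n))
Denominator: 1 - (1 + 0.1086)^(-3) = 0.266035
Numerator: $54,900.00 * 0.1086 = 5962.14
PMT = 5962.14 / 0.266035 = $22,411.12

$22,411.12


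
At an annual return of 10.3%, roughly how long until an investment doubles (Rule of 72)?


Formula: Years ≈ 72 / r
Substituting: Years ≈ 72 / 10.3
Years ≈ 7.0

7.0 years


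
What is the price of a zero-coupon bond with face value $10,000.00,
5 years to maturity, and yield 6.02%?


Formula: Price = FV / (1 + r)^n
Substituting: Price = $10,000.00 / (1 + 0.0602)^5
Discount factor: (1.0602)^5 = 1.339489
Price = $10,000.00 / 1.339489 = $7,465.54

$7,465.54


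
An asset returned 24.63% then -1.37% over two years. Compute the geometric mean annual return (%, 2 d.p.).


Formula: Geometric mean = ((1+r1)*(1+r2))^(1/2) - 1
Product: (1 + 0.2463) * (1 + -0.0137) = 1.2463 * 0.9863 = 1.229226
Square root: 1.229226^0.5 = 1.108705
Geometric mean = 1.108705 - 1 = 0.108705
As percentage: 10.87%

10.87%


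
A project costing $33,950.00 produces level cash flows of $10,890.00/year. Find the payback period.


Formula: Payback = investment / annual cash flow
Substituting: Payback = $33,950.00 / $10,890.00
Payback = 3.1175 years

3.1175 years


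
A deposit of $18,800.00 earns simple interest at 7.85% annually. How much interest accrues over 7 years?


Formula: I = P * r * t
Substituting: I = $18,800.00 * 0.0785 * 7
Step: I = $18,800.00 * 0.5495
I = $10,330.60

$10,330.60


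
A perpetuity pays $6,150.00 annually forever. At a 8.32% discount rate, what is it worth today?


Formula: PV = C / r
Substituting: PV = $6,150.00 / 0.0832
PV = $73,918.27

$73,918.27


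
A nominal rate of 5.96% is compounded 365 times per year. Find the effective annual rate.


Formula: EAR = (1 + r/m)^m - 1
Period rate: r/m = 0.0596 / 365 = 0.000163
Compounding: (1 + 0.000163)^365 = 1.061407
EAR = 1.061407 - 1 = 0.061407

0.061407


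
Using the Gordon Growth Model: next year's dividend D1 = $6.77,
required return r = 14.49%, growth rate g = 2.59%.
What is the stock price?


Formula: P = D1 / (r - g)
Spread: r - g = 0.1449 - 0.0259 = 0.119
Substituting: P = $6.77 / 0.119
P = $56.89

$56.89


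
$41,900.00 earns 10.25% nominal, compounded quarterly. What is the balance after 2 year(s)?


Formula: FV = P * (1 + r/m)^(m*t)
Period rate: r/m = 0.1025 / 4 = 0.025625
Total periods: m*t = 4 * 2 = 8
Growth factor: (1 + 0.025625)^8 = 1.224359
FV = $41,900.00 * 1.224359 = $51,300.64

$51,300.64


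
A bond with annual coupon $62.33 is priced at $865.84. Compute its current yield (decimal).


Formula: Current yield = annual coupon / price
Substituting: CY = $62.33 / $865.84
CY = 0.071988

0.071988


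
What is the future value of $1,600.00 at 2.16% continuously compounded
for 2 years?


Formula: FV = P * e^(r*t)
Exponent: r*t = 0.0216 * 2 = 0.0432
e^(0.0432) = 1.044147
FV = $1,600.00 * 1.044147 = $1,670.63

$1,670.63


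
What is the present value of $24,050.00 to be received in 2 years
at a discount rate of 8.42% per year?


Formula: PV = FV / (1 + r)^n
Substituting: PV = $24,050.00 / (1 + 0.0842)^2
Discount factor: (1.0842)^2 = 1.17549
PV = $24,050.00 / 1.17549 = $20,459.56

$20,459.56


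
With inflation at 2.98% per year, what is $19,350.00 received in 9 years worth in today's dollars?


Formula: Real value = nominal / (1 + inflation)^years
Price level: (1 + 0.0298)^9 = 1.302495
Real value = $19,350.00 / 1.302495 = $14,856.11

$14,856.11


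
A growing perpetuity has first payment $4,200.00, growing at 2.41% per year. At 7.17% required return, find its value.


Formula: PV = C / (r - g)
Spread: r - g = 0.0717 - 0.0241 = 0.0476
Substituting: PV = $4,200.00 / 0.0476
PV = $88,235.29

$88,235.29


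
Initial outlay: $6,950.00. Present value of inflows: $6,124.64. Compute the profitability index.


Formula: PI = PV(cash flows) / initial investment
Substituting: PI = $6,124.64 / $6,950.00
PI = 0.8812

0.8812


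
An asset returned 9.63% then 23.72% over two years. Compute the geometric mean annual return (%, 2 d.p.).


Formula: Geometric mean = ((1+r1)*(1+r2))^(1/2) - 1
Product: (1 + 0.0963) * (1 + 0.2372) = 1.0963 * 1.2372 = 1.356342
Square root: 1.356342^0.5 = 1.164621
Geometric mean = 1.164621 - 1 = 0.164621
As percentage: 16.46%

16.46%


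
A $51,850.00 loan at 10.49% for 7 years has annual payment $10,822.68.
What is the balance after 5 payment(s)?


Formula: Balance = PV*(1+r)^k - PMT*((1+r)^k - 1)/r
Growth: (1 + 0.1049)^5 = 1.646701
Accumulated factor: ((1+r)^k - 1)/r = 6.164933
Balance = $51,850.00 * 1.646701 - $10,822.68 * 6.164933
Balance = $18,660.38

$18,660.38


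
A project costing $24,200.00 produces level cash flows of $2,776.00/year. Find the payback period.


Formula: Payback = investment / annual cash flow
Substituting: Payback = $24,200.00 / $2,776.00
Payback = 8.7176 years

8.7176 years


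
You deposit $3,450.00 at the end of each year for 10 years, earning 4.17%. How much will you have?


Formula: FV = PMT * ((1+r)^n - 1) / r
Growth factor: (1 + 0.0417)^10 = 1.504619
Numerator: 1.504619 - 1 = 0.504619
FV = $3,450.00 * 0.504619 / 0.0417 = $41,749.08

$41,749.08


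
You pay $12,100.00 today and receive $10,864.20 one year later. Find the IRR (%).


Formula: IRR = C1/C0 - 1
Substituting: IRR = $10,864.20 / $12,100.00 - 1
Ratio: 0.897868 - 1 = -0.102132
IRR = -10.2132%

-10.2132%


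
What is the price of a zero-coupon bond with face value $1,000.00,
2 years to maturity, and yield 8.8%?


Formula: Price = FV / (1 + r)^n
Substituting: Price = $1,000.00 / (1 + 0.088)^2
Discount factor: (1.088)^2 = 1.183744
Price = $1,000.00 / 1.183744 = $844.78

$844.78


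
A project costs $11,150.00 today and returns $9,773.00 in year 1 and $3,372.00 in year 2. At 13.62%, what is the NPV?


Formula: NPV = C0 + C1/(1+r) + C2/(1+r)^2
Discount C1: $9,773.00 / (1 + 0.1362) = $8,601.48
Discount C2: $3,372.00 / (1 + 0.1362)^2 = $2,612.03
NPV = -$11,150.00 + $8,601.48 + $2,612.03 = $63.51

$63.51


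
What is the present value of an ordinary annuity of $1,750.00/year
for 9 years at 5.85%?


Formula: PV = PMT * (1 - (1+r)^(-n)) / r
Discount factor: (1 + 0.0585)^(-9) = 0.59949
Bracket: 1 - 0.59949 = 0.40051
PV = $1,750.00 * 0.40051 / 0.0585 = $11,981.06

$11,981.06


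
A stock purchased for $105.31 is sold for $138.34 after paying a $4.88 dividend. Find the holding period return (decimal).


Formula: HPR = (P1 - P0 + D) / P0
Gain: $138.34 - $105.31 + $4.88 = $37.91
HPR = $37.91 / $105.31 = 0.36

0.36


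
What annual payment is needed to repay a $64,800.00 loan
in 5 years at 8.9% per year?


Formula: PMT = PV * r / (1 - (1+r)^(-n))
Denominator: 1 - (1 + 0.089)^(-5) = 0.347079
Numerator: $64,800.00 * 0.089 = 5767.2
PMT = 5767.2 / 0.347079 = $16,616.39

$16,616.39


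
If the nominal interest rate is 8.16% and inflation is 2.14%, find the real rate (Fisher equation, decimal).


Formula: (1 + r_real) = (1 + r_nom) / (1 + inflation)
Substituting: (1 + r_real) = 1.0816 / 1.0214
(1 + r_real) = 1.058939
r_real = 1.058939 - 1 = 0.058939

0.058939


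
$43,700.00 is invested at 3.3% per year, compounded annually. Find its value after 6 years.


Formula: FV = P * (1 + r)^n
Substituting: FV = $43,700.00 * (1 + 0.033)^6
Growth factor: (1.033)^6 = 1.215072
FV = $43,700.00 * 1.215072 = $53,098.64

$53,098.64


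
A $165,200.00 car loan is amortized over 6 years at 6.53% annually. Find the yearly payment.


Formula: PMT = PV * r / (1 - (1+r)^(-n))
Denominator: 1 - (1 + 0.0653)^(-6) = 0.315823
Numerator: $165,200.00 * 0.0653 = 10787.56
PMT = 10787.56 / 0.315823 = $34,156.97

$34,156.97


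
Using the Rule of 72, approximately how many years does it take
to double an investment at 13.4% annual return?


Formula: Years ≈ 72 / r
Substituting: Years ≈ 72 / 13.4
Years ≈ 5.4

5.4 years


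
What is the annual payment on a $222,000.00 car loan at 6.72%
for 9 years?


Formula: PMT = PV * r / (1 - (1+r)^(-n))
Denominator: 1 - (1 + 0.0672)^(-9) = 0.443087
Numerator: $222,000.00 * 0.0672 = 14918.4
PMT = 14918.4 / 0.443087 = $33,669.26

$33,669.26


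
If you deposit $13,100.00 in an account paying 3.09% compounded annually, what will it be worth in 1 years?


Formula: FV = P * (1 + r)^n
Substituting: FV = $13,100.00 * (1 + 0.0309)^1
Growth factor: (1.0309)^1 = 1.0309
FV = $13,100.00 * 1.0309 = $13,504.79

$13,504.79


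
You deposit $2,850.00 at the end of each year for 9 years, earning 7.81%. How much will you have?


Formula: FV = PMT * ((1+r)^n - 1) / r
Growth factor: (1 + 0.0781)^9 = 1.967576
Numerator: 1.967576 - 1 = 0.967576
FV = $2,850.00 * 0.967576 / 0.0781 = $35,308.45

$35,308.45


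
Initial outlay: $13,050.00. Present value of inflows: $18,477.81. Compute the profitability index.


Formula: PI = PV(cash flows) / initial investment
Substituting: PI = $18,477.81 / $13,050.00
PI = 1.4159

1.4159


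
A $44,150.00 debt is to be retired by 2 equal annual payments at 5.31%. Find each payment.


Formula: PMT = PV * r / (1 - (1+r)^(-n))
Denominator: 1 - (1 + 0.0531)^(-2) = 0.098303
Numerator: $44,150.00 * 0.0531 = 2344.365
PMT = 2344.365 / 0.098303 = $23,848.43

$23,848.43


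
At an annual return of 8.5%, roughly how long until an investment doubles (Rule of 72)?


Formula: Years ≈ 72 / r
Substituting: Years ≈ 72 / 8.5
Years ≈ 8.5

8.5 years


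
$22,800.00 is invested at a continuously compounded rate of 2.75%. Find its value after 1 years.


Formula: FV = P * e^(r*t)
Exponent: r*t = 0.0275 * 1 = 0.0275
e^(0.0275) = 1.027882
FV = $22,800.00 * 1.027882 = $23,435.70

$23,435.70


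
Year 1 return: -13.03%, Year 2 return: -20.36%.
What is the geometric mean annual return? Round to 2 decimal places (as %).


Formula: Geometric mean = ((1+r1)*(1+r2))^(1/2) - 1
Product: (1 + -0.1303) * (1 + -0.2036) = 0.8697 * 0.7964 = 0.692629
Square root: 0.692629^0.5 = 0.832243
Geometric mean = 0.832243 - 1 = -0.167757
As percentage: -16.78%

-16.78%


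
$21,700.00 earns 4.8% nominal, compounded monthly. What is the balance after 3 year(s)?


Formula: FV = P * (1 + r/m)^(m*t)
Period rate: r/m = 0.048 / 12 = 0.004
Total periods: m*t = 12 * 3 = 36
Growth factor: (1 + 0.004)^36 = 1.154552
FV = $21,700.00 * 1.154552 = $25,053.79

$25,053.79


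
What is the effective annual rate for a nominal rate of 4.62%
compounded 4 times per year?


Formula: EAR = (1 + r/m)^m - 1
Period rate: r/m = 0.0462 / 4 = 0.01155
Compounding: (1 + 0.01155)^4 = 1.047007
EAR = 1.047007 - 1 = 0.047007

0.047007


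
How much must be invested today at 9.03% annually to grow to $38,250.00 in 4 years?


Formula: PV = FV / (1 + r)^n
Substituting: PV = $38,250.00 / (1 + 0.0903)^4
Discount factor: (1.0903)^4 = 1.413136
PV = $38,250.00 / 1.413136 = $27,067.45

$27,067.45


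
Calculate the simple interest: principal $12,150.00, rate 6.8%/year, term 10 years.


Formula: I = P * r * t
Substituting: I = $12,150.00 * 0.068 * 10
Step: I = $12,150.00 * 0.68
I = $8,262.00

$8,262.00


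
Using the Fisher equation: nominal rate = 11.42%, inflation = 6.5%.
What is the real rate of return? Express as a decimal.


Formula: (1 + r_real) = (1 + r_nom) / (1 + inflation)
Substituting: (1 + r_real) = 1.1142 / 1.065
(1 + r_real) = 1.046197
r_real = 1.046197 - 1 = 0.046197

0.046197


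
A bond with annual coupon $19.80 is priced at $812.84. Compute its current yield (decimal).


Formula: Current yield = annual coupon / price
Substituting: CY = $19.80 / $812.84
CY = 0.024359

0.024359


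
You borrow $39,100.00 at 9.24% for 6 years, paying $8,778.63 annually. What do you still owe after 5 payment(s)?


Formula: Balance = PV*(1+r)^k - PMT*((1+r)^k - 1)/r
Growth: (1 + 0.0924)^5 = 1.555638
Accumulated factor: ((1+r)^k - 1)/r = 6.013395
Balance = $39,100.00 * 1.555638 - $8,778.63 * 6.013395
Balance = $8,036.06

$8,036.06


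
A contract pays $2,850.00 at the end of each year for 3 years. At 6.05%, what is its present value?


Formula: PV = PMT * (1 - (1+r)^(-n)) / r
Discount factor: (1 + 0.0605)^(-3) = 0.838432
Bracket: 1 - 0.838432 = 0.161568
PV = $2,850.00 * 0.161568 / 0.0605 = $7,611.04

$7,611.04


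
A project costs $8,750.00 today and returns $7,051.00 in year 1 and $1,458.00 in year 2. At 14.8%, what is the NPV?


Formula: NPV = C0 + C1/(1+r) + C2/(1+r)^2
Discount C1: $7,051.00 / (1 + 0.148) = $6,141.99
Discount C2: $1,458.00 / (1 + 0.148)^2 = $1,106.30
NPV = -$8,750.00 + $6,141.99 + $1,106.30 = -$1,501.71

-$1,501.71


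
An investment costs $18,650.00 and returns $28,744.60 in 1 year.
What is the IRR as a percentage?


Formula: IRR = C1/C0 - 1
Substituting: IRR = $28,744.60 / $18,650.00 - 1
Ratio: 1.541265 - 1 = 0.541265
IRR = 54.1265%

54.1265%


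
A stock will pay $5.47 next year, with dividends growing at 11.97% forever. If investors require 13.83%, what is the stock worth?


Formula: P = D1 / (r - g)
Spread: r - g = 0.1383 - 0.1197 = 0.0186
Substituting: P = $5.47 / 0.0186
P = $294.09

$294.09


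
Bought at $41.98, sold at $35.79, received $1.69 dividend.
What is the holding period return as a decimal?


Formula: HPR = (P1 - P0 + D) / P0
Gain: $35.79 - $41.98 + $1.69 = -$4.50
HPR = -$4.50 / $41.98 = -0.1072

-0.1072


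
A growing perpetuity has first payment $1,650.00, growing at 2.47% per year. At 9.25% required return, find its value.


Formula: PV = C / (r - g)
Spread: r - g = 0.0925 - 0.0247 = 0.0678
Substituting: PV = $1,650.00 / 0.0678
PV = $24,336.28

$24,336.28


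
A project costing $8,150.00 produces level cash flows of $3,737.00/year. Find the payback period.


Formula: Payback = investment / annual cash flow
Substituting: Payback = $8,150.00 / $3,737.00
Payback = 2.1809 years

2.1809 years


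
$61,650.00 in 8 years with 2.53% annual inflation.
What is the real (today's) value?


Formula: Real value = nominal / (1 + inflation)^years
Price level: (1 + 0.0253)^8 = 1.221259
Real value = $61,650.00 / 1.221259 = $50,480.71

$50,480.71


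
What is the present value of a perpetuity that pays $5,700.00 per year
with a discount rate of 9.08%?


Formula: PV = C / r
Substituting: PV = $5,700.00 / 0.0908
PV = $62,775.33

$62,775.33


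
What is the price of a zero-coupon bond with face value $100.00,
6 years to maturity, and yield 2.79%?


Formula: Price = FV / (1 + r)^n
Substituting: Price = $100.00 / (1 + 0.0279)^6
Discount factor: (1.0279)^6 = 1.17952
Price = $100.00 / 1.17952 = $84.78

$84.78


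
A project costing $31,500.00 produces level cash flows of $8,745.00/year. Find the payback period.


Formula: Payback = investment / annual cash flow
Substituting: Payback = $31,500.00 / $8,745.00
Payback = 3.6021 years

3.6021 years


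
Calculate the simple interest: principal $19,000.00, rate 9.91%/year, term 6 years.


Formula: I = P * r * t
Substituting: I = $19,000.00 * 0.0991 * 6
Step: I = $19,000.00 * 0.5946
I = $11,297.40

$11,297.40


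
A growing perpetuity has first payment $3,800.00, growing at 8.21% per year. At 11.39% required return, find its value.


Formula: PV = C / (r - g)
Spread: r - g = 0.1139 - 0.0821 = 0.0318
Substituting: PV = $3,800.00 / 0.0318
PV = $119,496.86

$119,496.86


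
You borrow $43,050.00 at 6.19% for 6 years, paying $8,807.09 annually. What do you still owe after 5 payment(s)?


Formula: Balance = PV*(1+r)^k - PMT*((1+r)^k - 1)/r
Growth: (1 + 0.0619)^5 = 1.350262
Accumulated factor: ((1+r)^k - 1)/r = 5.658517
Balance = $43,050.00 * 1.350262 - $8,807.09 * 5.658517
Balance = $8,293.72

$8,293.72


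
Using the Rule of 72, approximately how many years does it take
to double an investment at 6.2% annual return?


Formula: Years ≈ 72 / r
Substituting: Years ≈ 72 / 6.2
Years ≈ 11.6

11.6 years


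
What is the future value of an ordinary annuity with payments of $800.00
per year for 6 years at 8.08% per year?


Formula: FV = PMT * ((1+r)^n - 1) / r
Growth factor: (1 + 0.0808)^6 = 1.59394
Numerator: 1.59394 - 1 = 0.59394
FV = $800.00 * 0.59394 / 0.0808 = $5,880.60

$5,880.60


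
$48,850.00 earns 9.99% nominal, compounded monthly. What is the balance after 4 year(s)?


Formula: FV = P * (1 + r/m)^(m*t)
Period rate: r/m = 0.0999 / 12 = 0.008325
Total periods: m*t = 12 * 4 = 48
Growth factor: (1 + 0.008325)^48 = 1.488763
FV = $48,850.00 * 1.488763 = $72,726.09

$72,726.09


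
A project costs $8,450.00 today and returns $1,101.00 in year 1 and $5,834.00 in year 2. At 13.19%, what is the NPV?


Formula: NPV = C0 + C1/(1+r) + C2/(1+r)^2
Discount C1: $1,101.00 / (1 + 0.1319) = $972.70
Discount C2: $5,834.00 / (1 + 0.1319)^2 = $4,553.55
NPV = -$8,450.00 + $972.70 + $4,553.55 = -$2,923.75

-$2,923.75


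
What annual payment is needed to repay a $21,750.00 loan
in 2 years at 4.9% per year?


Formula: PMT = PV * r / (1 - (1+r)^(-n))
Denominator: 1 - (1 + 0.049)^(-2) = 0.09124
Numerator: $21,750.00 * 0.049 = 1065.75
PMT = 1065.75 / 0.09124 = $11,680.68

$11,680.68


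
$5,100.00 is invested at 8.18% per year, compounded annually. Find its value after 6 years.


Formula: FV = P * (1 + r)^n
Substituting: FV = $5,100.00 * (1 + 0.0818)^6
Growth factor: (1.0818)^6 = 1.602809
FV = $5,100.00 * 1.602809 = $8,174.33

$8,174.33


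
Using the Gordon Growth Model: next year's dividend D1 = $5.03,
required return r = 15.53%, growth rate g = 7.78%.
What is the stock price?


Formula: P = D1 / (r - g)
Spread: r - g = 0.1553 - 0.0778 = 0.0775
Substituting: P = $5.03 / 0.0775
P = $64.90

$64.90


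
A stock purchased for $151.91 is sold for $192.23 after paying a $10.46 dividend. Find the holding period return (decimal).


Formula: HPR = (P1 - P0 + D) / P0
Gain: $192.23 - $151.91 + $10.46 = $50.78
HPR = $50.78 / $151.91 = 0.3343

0.3343


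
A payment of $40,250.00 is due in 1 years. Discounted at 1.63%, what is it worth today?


Formula: PV = FV / (1 + r)^n
Substituting: PV = $40,250.00 / (1 + 0.0163)^1
Discount factor: (1.0163)^1 = 1.0163
PV = $40,250.00 / 1.0163 = $39,604.45

$39,604.45


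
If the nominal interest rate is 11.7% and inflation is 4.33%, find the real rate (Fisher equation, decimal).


Formula: (1 + r_real) = (1 + r_nom) / (1 + inflation)
Substituting: (1 + r_real) = 1.117 / 1.0433
(1 + r_real) = 1.070641
r_real = 1.070641 - 1 = 0.070641

0.070641


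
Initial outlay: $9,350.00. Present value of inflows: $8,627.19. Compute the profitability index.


Formula: PI = PV(cash flows) / initial investment
Substituting: PI = $8,627.19 / $9,350.00
PI = 0.9227

0.9227


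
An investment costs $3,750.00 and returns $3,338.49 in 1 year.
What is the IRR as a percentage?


Formula: IRR = C1/C0 - 1
Substituting: IRR = $3,338.49 / $3,750.00 - 1
Ratio: 0.890264 - 1 = -0.109736
IRR = -10.9736%

-10.9736%


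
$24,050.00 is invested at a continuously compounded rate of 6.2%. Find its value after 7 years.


Formula: FV = P * e^(r*t)
Exponent: r*t = 0.062 * 7 = 0.434
e^(0.434) = 1.543419
FV = $24,050.00 * 1.543419 = $37,119.22

$37,119.22


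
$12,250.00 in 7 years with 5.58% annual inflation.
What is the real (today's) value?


Formula: Real value = nominal / (1 + inflation)^years
Price level: (1 + 0.0558)^7 = 1.462418
Real value = $12,250.00 / 1.462418 = $8,376.54

$8,376.54


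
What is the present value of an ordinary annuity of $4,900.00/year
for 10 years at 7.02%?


Formula: PV = PMT * (1 - (1+r)^(-n)) / r
Discount factor: (1 + 0.0702)^(-10) = 0.5074
Bracket: 1 - 0.5074 = 0.4926
PV = $4,900.00 * 0.4926 / 0.0702 = $34,383.75

$34,383.75


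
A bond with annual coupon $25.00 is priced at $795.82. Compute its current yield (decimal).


Formula: Current yield = annual coupon / price
Substituting: CY = $25.00 / $795.82
CY = 0.031414

0.031414


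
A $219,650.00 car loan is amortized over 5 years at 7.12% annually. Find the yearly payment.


Formula: PMT = PV * r / (1 - (1+r)^(-n))
Denominator: 1 - (1 + 0.0712)^(-5) = 0.290998
Numerator: $219,650.00 * 0.0712 = 15639.08
PMT = 15639.08 / 0.290998 = $53,742.83

$53,742.83


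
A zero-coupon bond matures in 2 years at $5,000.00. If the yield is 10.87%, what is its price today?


Formula: Price = FV / (1 + r)^n
Substituting: Price = $5,000.00 / (1 + 0.1087)^2
Discount factor: (1.1087)^2 = 1.229216
Price = $5,000.00 / 1.229216 = $4,067.63

$4,067.63


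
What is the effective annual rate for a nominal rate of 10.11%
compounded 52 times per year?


Formula: EAR = (1 + r/m)^m - 1
Period rate: r/m = 0.1011 / 52 = 0.001944
Compounding: (1 + 0.001944)^52 = 1.106279
EAR = 1.106279 - 1 = 0.106279

0.106279


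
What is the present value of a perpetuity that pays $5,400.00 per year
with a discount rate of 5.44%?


Formula: PV = C / r
Substituting: PV = $5,400.00 / 0.0544
PV = $99,264.71

$99,264.71


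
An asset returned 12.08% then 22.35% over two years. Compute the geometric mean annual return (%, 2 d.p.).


Formula: Geometric mean = ((1+r1)*(1+r2))^(1/2) - 1
Product: (1 + 0.1208) * (1 + 0.2235) = 1.1208 * 1.2235 = 1.371299
Square root: 1.371299^0.5 = 1.171025
Geometric mean = 1.171025 - 1 = 0.171025
As percentage: 17.10%

17.10%


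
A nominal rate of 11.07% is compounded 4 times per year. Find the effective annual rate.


Formula: EAR = (1 + r/m)^m - 1
Period rate: r/m = 0.1107 / 4 = 0.027675
Compounding: (1 + 0.027675)^4 = 1.115381
EAR = 1.115381 - 1 = 0.115381

0.115381


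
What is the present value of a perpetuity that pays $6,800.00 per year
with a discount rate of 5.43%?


Formula: PV = C / r
Substituting: PV = $6,800.00 / 0.0543
PV = $125,230.20

$125,230.20


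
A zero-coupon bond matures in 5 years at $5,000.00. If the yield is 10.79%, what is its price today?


Formula: Price = FV / (1 + r)^n
Substituting: Price = $5,000.00 / (1 + 0.1079)^5
Discount factor: (1.1079)^5 = 1.669179
Price = $5,000.00 / 1.669179 = $2,995.49

$2,995.49


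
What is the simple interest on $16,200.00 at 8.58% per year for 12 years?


Formula: I = P * r * t
Substituting: I = $16,200.00 * 0.0858 * 12
Step: I = $16,200.00 * 1.0296
I = $16,679.52

$16,679.52


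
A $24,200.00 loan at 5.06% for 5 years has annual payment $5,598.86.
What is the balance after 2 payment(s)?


Formula: Balance = PV*(1+r)^k - PMT*((1+r)^k - 1)/r
Growth: (1 + 0.0506)^2 = 1.10376
Accumulated factor: ((1+r)^k - 1)/r = 2.0506
Balance = $24,200.00 * 1.10376 - $5,598.86 * 2.0506
Balance = $15,229.98

$15,229.98


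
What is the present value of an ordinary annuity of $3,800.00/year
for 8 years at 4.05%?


Formula: PV = PMT * (1 - (1+r)^(-n)) / r
Discount factor: (1 + 0.0405)^(-8) = 0.727886
Bracket: 1 - 0.727886 = 0.272114
PV = $3,800.00 * 0.272114 / 0.0405 = $25,531.69

$25,531.69


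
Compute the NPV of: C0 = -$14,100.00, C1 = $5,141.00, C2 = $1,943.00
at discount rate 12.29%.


Formula: NPV = C0 + C1/(1+r) + C2/(1+r)^2
Discount C1: $5,141.00 / (1 + 0.1229) = $4,578.32
Discount C2: $1,943.00 / (1 + 0.1229)^2 = $1,540.96
NPV = -$14,100.00 + $4,578.32 + $1,540.96 = -$7,980.72

-$7,980.72


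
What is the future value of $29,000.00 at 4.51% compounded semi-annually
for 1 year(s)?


Formula: FV = P * (1 + r/m)^(m*t)
Period rate: r/m = 0.0451 / 2 = 0.02255
Total periods: m*t = 2 * 1 = 2
Growth factor: (1 + 0.02255)^2 = 1.045609
FV = $29,000.00 * 1.045609 = $30,322.65

$30,322.65


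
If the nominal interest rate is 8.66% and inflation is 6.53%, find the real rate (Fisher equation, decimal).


Formula: (1 + r_real) = (1 + r_nom) / (1 + inflation)
Substituting: (1 + r_real) = 1.0866 / 1.0653
(1 + r_real) = 1.019994
r_real = 1.019994 - 1 = 0.019994

0.019994


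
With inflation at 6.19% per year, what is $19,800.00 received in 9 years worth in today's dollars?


Formula: Real value = nominal / (1 + inflation)^years
Price level: (1 + 0.0619)^9 = 1.71693
Real value = $19,800.00 / 1.71693 = $11,532.21

$11,532.21


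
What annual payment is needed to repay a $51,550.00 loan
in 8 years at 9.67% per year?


Formula: PMT = PV * r / (1 - (1+r)^(-n))
Denominator: 1 - (1 + 0.0967)^(-8) = 0.522144
Numerator: $51,550.00 * 0.0967 = 4984.885
PMT = 4984.885 / 0.522144 = $9,546.96

$9,546.96


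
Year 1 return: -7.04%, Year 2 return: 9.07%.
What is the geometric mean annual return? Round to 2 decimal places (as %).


Formula: Geometric mean = ((1+r1)*(1+r2))^(1/2) - 1
Product: (1 + -0.0704) * (1 + 0.0907) = 0.9296 * 1.0907 = 1.013915
Square root: 1.013915^0.5 = 1.006933
Geometric mean = 1.006933 - 1 = 0.006933
As percentage: 0.69%

0.69%


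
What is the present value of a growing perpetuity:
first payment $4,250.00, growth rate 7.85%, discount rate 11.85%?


Formula: PV = C / (r - g)
Spread: r - g = 0.1185 - 0.0785 = 0.04
Substituting: PV = $4,250.00 / 0.04
PV = $106,250.00

$106,250.00


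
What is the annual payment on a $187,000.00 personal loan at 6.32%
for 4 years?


Formula: PMT = PV * r / (1 - (1+r)^(-n))
Denominator: 1 - (1 + 0.0632)^(-4) = 0.217399
Numerator: $187,000.00 * 0.0632 = 11818.4
PMT = 11818.4 / 0.217399 = $54,362.59

$54,362.59


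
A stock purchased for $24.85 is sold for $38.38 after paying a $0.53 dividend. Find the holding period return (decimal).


Formula: HPR = (P1 - P0 + D) / P0
Gain: $38.38 - $24.85 + $0.53 = $14.06
HPR = $14.06 / $24.85 = 0.5658

0.5658


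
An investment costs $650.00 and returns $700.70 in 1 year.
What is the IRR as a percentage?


Formula: IRR = C1/C0 - 1
Substituting: IRR = $700.70 / $650.00 - 1
Ratio: 1.078 - 1 = 0.078
IRR = 7.8%

7.8%


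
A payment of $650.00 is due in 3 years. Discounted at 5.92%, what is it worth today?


Formula: PV = FV / (1 + r)^n
Substituting: PV = $650.00 / (1 + 0.0592)^3
Discount factor: (1.0592)^3 = 1.188321
PV = $650.00 / 1.188321 = $546.99

$546.99


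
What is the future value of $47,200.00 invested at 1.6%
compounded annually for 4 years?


Formula: FV = P * (1 + r)^n
Substituting: FV = $47,200.00 * (1 + 0.016)^4
Growth factor: (1.016)^4 = 1.065552
FV = $47,200.00 * 1.065552 = $50,294.08

$50,294.08


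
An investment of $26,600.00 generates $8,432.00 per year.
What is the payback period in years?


Formula: Payback = investment / annual cash flow
Substituting: Payback = $26,600.00 / $8,432.00
Payback = 3.1546 years

3.1546 years


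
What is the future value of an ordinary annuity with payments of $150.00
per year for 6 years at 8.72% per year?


Formula: FV = PMT * ((1+r)^n - 1) / r
Growth factor: (1 + 0.0872)^6 = 1.651417
Numerator: 1.651417 - 1 = 0.651417
FV = $150.00 * 0.651417 / 0.0872 = $1,120.56

$1,120.56


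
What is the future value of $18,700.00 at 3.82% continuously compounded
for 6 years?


Formula: FV = P * e^(r*t)
Exponent: r*t = 0.0382 * 6 = 0.2292
e^(0.2292) = 1.257594
FV = $18,700.00 * 1.257594 = $23,517.00

$23,517.00


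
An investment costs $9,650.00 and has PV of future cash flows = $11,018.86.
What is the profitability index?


Formula: PI = PV(cash flows) / initial investment
Substituting: PI = $11,018.86 / $9,650.00
PI = 1.1419

1.1419


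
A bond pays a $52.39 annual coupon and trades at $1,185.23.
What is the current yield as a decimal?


Formula: Current yield = annual coupon / price
Substituting: CY = $52.39 / $1,185.23
CY = 0.044202

0.044202


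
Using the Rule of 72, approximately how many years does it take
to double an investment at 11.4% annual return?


Formula: Years ≈ 72 / r
Substituting: Years ≈ 72 / 11.4
Years ≈ 6.3

6.3 years


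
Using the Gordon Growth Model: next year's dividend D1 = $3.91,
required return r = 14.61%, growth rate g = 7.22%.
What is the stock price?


Formula: P = D1 / (r - g)
Spread: r - g = 0.1461 - 0.0722 = 0.0739
Substituting: P = $3.91 / 0.0739
P = $52.91

$52.91


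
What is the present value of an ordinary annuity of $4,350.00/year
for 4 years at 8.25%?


Formula: PV = PMT * (1 - (1+r)^(-n)) / r
Discount factor: (1 + 0.0825)^(-4) = 0.728263
Bracket: 1 - 0.728263 = 0.271737
PV = $4,350.00 * 0.271737 / 0.0825 = $14,327.94

$14,327.94


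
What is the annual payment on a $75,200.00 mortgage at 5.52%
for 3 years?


Formula: PMT = PV * r / (1 - (1+r)^(-n))
Denominator: 1 - (1 + 0.0552)^(-3) = 0.14887
Numerator: $75,200.00 * 0.0552 = 4151.04
PMT = 4151.04 / 0.14887 = $27,883.57

$27,883.57


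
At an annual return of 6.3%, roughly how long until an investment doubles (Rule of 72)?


Formula: Years ≈ 72 / r
Substituting: Years ≈ 72 / 6.3
Years ≈ 11.4

11.4 years


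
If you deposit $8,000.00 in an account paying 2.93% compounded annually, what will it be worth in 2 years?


Formula: FV = P * (1 + r)^n
Substituting: FV = $8,000.00 * (1 + 0.0293)^2
Growth factor: (1.0293)^2 = 1.059458
FV = $8,000.00 * 1.059458 = $8,475.67

$8,475.67


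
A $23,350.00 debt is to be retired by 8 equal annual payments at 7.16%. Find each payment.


Formula: PMT = PV * r / (1 - (1+r)^(-n))
Denominator: 1 - (1 + 0.0716)^(-8) = 0.424907
Numerator: $23,350.00 * 0.0716 = 1671.86
PMT = 1671.86 / 0.424907 = $3,934.65

$3,934.65


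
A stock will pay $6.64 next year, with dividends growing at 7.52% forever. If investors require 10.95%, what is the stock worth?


Formula: P = D1 / (r - g)
Spread: r - g = 0.1095 - 0.0752 = 0.0343
Substituting: P = $6.64 / 0.0343
P = $193.59

$193.59


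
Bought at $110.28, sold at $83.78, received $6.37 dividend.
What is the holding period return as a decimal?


Formula: HPR = (P1 - P0 + D) / P0
Gain: $83.78 - $110.28 + $6.37 = -$20.13
HPR = -$20.13 / $110.28 = -0.1825

-0.1825


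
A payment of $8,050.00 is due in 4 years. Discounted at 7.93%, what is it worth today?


Formula: PV = FV / (1 + r)^n
Substituting: PV = $8,050.00 / (1 + 0.0793)^4
Discount factor: (1.0793)^4 = 1.356965
PV = $8,050.00 / 1.356965 = $5,932.36

$5,932.36


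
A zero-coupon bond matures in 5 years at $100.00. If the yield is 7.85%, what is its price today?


Formula: Price = FV / (1 + r)^n
Substituting: Price = $100.00 / (1 + 0.0785)^5
Discount factor: (1.0785)^5 = 1.459153
Price = $100.00 / 1.459153 = $68.53

$68.53


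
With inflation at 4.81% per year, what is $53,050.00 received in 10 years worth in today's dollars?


Formula: Real value = nominal / (1 + inflation)^years
Price level: (1 + 0.0481)^10 = 1.599658
Real value = $53,050.00 / 1.599658 = $33,163.33

$33,163.33


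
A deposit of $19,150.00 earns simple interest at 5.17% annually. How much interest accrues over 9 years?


Formula: I = P * r * t
Substituting: I = $19,150.00 * 0.0517 * 9
Step: I = $19,150.00 * 0.4653
I = $8,910.50

$8,910.50


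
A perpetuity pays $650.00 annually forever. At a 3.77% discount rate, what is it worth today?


Formula: PV = C / r
Substituting: PV = $650.00 / 0.0377
PV = $17,241.38

$17,241.38


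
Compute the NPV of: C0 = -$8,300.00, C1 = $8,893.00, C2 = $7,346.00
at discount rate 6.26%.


Formula: NPV = C0 + C1/(1+r) + C2/(1+r)^2
Discount C1: $8,893.00 / (1 + 0.0626) = $8,369.09
Discount C2: $7,346.00 / (1 + 0.0626)^2 = $6,505.96
NPV = -$8,300.00 + $8,369.09 + $6,505.96 = $6,575.05

$6,575.05


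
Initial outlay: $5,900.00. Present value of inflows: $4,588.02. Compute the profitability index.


Formula: PI = PV(cash flows) / initial investment
Substituting: PI = $4,588.02 / $5,900.00
PI = 0.7776

0.7776


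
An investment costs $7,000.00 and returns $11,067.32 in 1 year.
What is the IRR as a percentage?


Formula: IRR = C1/C0 - 1
Substituting: IRR = $11,067.32 / $7,000.00 - 1
Ratio: 1.581046 - 1 = 0.581046
IRR = 58.1046%

58.1046%


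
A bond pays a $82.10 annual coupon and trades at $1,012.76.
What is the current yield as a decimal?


Formula: Current yield = annual coupon / price
Substituting: CY = $82.10 / $1,012.76
CY = 0.081066

0.081066


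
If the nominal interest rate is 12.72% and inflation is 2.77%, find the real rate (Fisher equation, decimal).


Formula: (1 + r_real) = (1 + r_nom) / (1 + inflation)
Substituting: (1 + r_real) = 1.1272 / 1.0277
(1 + r_real) = 1.096818
r_real = 1.096818 - 1 = 0.096818

0.096818


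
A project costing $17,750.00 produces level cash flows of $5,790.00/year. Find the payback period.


Formula: Payback = investment / annual cash flow
Substituting: Payback = $17,750.00 / $5,790.00
Payback = 3.0656 years

3.0656 years


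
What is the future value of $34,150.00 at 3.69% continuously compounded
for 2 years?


Formula: FV = P * e^(r*t)
Exponent: r*t = 0.0369 * 2 = 0.0738
e^(0.0738) = 1.076591
FV = $34,150.00 * 1.076591 = $36,765.60

$36,765.60


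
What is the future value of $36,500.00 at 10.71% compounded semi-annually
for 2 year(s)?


Formula: FV = P * (1 + r/m)^(m*t)
Period rate: r/m = 0.1071 / 2 = 0.05355
Total periods: m*t = 2 * 2 = 4
Growth factor: (1 + 0.05355)^4 = 1.232028
FV = $36,500.00 * 1.232028 = $44,969.02

$44,969.02


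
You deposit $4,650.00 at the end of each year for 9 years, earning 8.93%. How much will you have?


Formula: FV = PMT * ((1+r)^n - 1) / r
Growth factor: (1 + 0.0893)^9 = 2.159372
Numerator: 2.159372 - 1 = 1.159372
FV = $4,650.00 * 1.159372 / 0.0893 = $60,370.45

$60,370.45


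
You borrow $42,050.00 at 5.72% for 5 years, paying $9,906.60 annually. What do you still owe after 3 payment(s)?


Formula: Balance = PV*(1+r)^k - PMT*((1+r)^k - 1)/r
Growth: (1 + 0.0572)^3 = 1.181603
Accumulated factor: ((1+r)^k - 1)/r = 3.174872
Balance = $42,050.00 * 1.181603 - $9,906.60 * 3.174872
Balance = $18,234.21

$18,234.21


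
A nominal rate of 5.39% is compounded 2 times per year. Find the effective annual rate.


Formula: EAR = (1 + r/m)^m - 1
Period rate: r/m = 0.0539 / 2 = 0.02695
Compounding: (1 + 0.02695)^2 = 1.054626
EAR = 1.054626 - 1 = 0.054626

0.054626


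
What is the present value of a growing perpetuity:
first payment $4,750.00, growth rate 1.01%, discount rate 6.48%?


Formula: PV = C / (r - g)
Spread: r - g = 0.0648 - 0.0101 = 0.0547
Substituting: PV = $4,750.00 / 0.0547
PV = $86,837.29

$86,837.29


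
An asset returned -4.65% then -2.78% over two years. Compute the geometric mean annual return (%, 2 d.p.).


Formula: Geometric mean = ((1+r1)*(1+r2))^(1/2) - 1
Product: (1 + -0.0465) * (1 + -0.0278) = 0.9535 * 0.9722 = 0.926993
Square root: 0.926993^0.5 = 0.962805
Geometric mean = 0.962805 - 1 = -0.037195
As percentage: -3.72%

-3.72%


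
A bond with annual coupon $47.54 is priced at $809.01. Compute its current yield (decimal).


Formula: Current yield = annual coupon / price
Substituting: CY = $47.54 / $809.01
CY = 0.058763

0.058763


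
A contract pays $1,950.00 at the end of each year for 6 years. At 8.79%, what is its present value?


Formula: PV = PMT * (1 - (1+r)^(-n)) / r
Discount factor: (1 + 0.0879)^(-6) = 0.603207
Bracket: 1 - 0.603207 = 0.396793
PV = $1,950.00 * 0.396793 / 0.0879 = $8,802.58

$8,802.58


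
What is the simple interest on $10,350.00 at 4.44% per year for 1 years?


Formula: I = P * r * t
Substituting: I = $10,350.00 * 0.0444 * 1
Step: I = $10,350.00 * 0.0444
I = $459.54

$459.54


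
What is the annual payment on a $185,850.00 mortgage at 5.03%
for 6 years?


Formula: PMT = PV * r / (1 - (1+r)^(-n))
Denominator: 1 - (1 + 0.0503)^(-6) = 0.255063
Numerator: $185,850.00 * 0.0503 = 9348.255
PMT = 9348.255 / 0.255063 = $36,650.83

$36,650.83


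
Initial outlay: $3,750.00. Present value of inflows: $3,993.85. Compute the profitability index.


Formula: PI = PV(cash flows) / initial investment
Substituting: PI = $3,993.85 / $3,750.00
PI = 1.065

1.065


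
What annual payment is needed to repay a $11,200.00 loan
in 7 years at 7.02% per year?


Formula: PMT = PV * r / (1 - (1+r)^(-n))
Denominator: 1 - (1 + 0.0702)^(-7) = 0.378064
Numerator: $11,200.00 * 0.0702 = 786.24
PMT = 786.24 / 0.378064 = $2,079.65

$2,079.65


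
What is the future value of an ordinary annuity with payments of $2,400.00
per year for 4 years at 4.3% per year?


Formula: FV = PMT * ((1+r)^n - 1) / r
Growth factor: (1 + 0.043)^4 = 1.183415
Numerator: 1.183415 - 1 = 0.183415
FV = $2,400.00 * 0.183415 / 0.043 = $10,237.14

$10,237.14


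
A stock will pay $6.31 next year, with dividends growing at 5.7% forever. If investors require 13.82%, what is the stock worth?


Formula: P = D1 / (r - g)
Spread: r - g = 0.1382 - 0.057 = 0.0812
Substituting: P = $6.31 / 0.0812
P = $77.71

$77.71


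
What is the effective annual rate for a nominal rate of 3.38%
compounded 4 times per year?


Formula: EAR = (1 + r/m)^m - 1
Period rate: r/m = 0.0338 / 4 = 0.00845
Compounding: (1 + 0.00845)^4 = 1.034231
EAR = 1.034231 - 1 = 0.034231

0.034231


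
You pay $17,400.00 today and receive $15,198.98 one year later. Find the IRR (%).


Formula: IRR = C1/C0 - 1
Substituting: IRR = $15,198.98 / $17,400.00 - 1
Ratio: 0.873505 - 1 = -0.126495
IRR = -12.6495%

-12.6495%


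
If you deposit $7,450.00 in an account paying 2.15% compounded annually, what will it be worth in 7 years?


Formula: FV = P * (1 + r)^n
Substituting: FV = $7,450.00 * (1 + 0.0215)^7
Growth factor: (1.0215)^7 = 1.160563
FV = $7,450.00 * 1.160563 = $8,646.19

$8,646.19


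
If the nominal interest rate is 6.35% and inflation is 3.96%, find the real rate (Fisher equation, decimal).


Formula: (1 + r_real) = (1 + r_nom) / (1 + inflation)
Substituting: (1 + r_real) = 1.0635 / 1.0396
(1 + r_real) = 1.02299
r_real = 1.02299 - 1 = 0.02299

0.02299


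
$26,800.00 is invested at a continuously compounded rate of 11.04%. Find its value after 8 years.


Formula: FV = P * e^(r*t)
Exponent: r*t = 0.1104 * 8 = 0.8832
e^(0.8832) = 2.418627
FV = $26,800.00 * 2.418627 = $64,819.20

$64,819.20


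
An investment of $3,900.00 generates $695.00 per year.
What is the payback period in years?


Formula: Payback = investment / annual cash flow
Substituting: Payback = $3,900.00 / $695.00
Payback = 5.6115 years

5.6115 years


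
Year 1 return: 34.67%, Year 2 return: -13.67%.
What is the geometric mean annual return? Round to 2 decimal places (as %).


Formula: Geometric mean = ((1+r1)*(1+r2))^(1/2) - 1
Product: (1 + 0.3467) * (1 + -0.1367) = 1.3467 * 0.8633 = 1.162606
Square root: 1.162606^0.5 = 1.078242
Geometric mean = 1.078242 - 1 = 0.078242
As percentage: 7.82%

7.82%


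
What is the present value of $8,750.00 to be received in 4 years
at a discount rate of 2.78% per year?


Formula: PV = FV / (1 + r)^n
Substituting: PV = $8,750.00 / (1 + 0.0278)^4
Discount factor: (1.0278)^4 = 1.115924
PV = $8,750.00 / 1.115924 = $7,841.04

$7,841.04


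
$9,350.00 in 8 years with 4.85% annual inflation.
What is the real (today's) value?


Formula: Real value = nominal / (1 + inflation)^years
Price level: (1 + 0.0485)^8 = 1.460654
Real value = $9,350.00 / 1.460654 = $6,401.24

$6,401.24


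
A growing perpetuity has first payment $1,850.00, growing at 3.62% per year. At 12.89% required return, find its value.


Formula: PV = C / (r - g)
Spread: r - g = 0.1289 - 0.0362 = 0.0927
Substituting: PV = $1,850.00 / 0.0927
PV = $19,956.85

$19,956.85


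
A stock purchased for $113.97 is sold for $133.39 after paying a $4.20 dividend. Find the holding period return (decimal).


Formula: HPR = (P1 - P0 + D) / P0
Gain: $133.39 - $113.97 + $4.20 = $23.62
HPR = $23.62 / $113.97 = 0.2072

0.2072
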